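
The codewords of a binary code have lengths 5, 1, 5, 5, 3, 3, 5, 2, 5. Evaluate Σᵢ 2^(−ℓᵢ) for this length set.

With common denominator 2^5 = 32: Σ 2^(−ℓᵢ) = 1/32 + 16/32 + 1/32 + 1/32 + 4/32 + 4/32 + 1/32 + 8/32 + 1/32 = 37/32 = 1.15625.

1.15625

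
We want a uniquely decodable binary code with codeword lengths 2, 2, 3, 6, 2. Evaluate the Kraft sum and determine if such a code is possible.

With common denominator 2^6 = 64: Σ 2^(−ℓᵢ) = 16/64 + 16/64 + 8/64 + 1/64 + 16/64 = 57/64 = 0.890625.
Kraft's inequality requires Σ ≤ 1; here Σ = 0.890625 ≤ 1, so such a prefix code exists.

0.890625; yes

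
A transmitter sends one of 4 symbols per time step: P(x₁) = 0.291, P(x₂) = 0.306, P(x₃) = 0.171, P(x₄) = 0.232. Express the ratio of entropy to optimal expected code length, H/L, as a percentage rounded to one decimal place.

98.3%

Entropy H = −Σ p log₂ p ≈ 1.9657 bits.
Huffman merges: 171/1000+29/125→403/1000; 291/1000+153/500→597/1000; 403/1000+597/1000→1. L = 2 ≈ 2.0000.
Efficiency = H/L = 1.9657/2.0000 = 98.3%.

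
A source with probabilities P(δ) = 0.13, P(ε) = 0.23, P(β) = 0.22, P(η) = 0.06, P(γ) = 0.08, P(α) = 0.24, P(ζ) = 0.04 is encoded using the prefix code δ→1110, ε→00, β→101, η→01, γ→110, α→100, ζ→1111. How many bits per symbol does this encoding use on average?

2.88 bits/symbol

L̄ = Σ pᵢ·ℓᵢ = 0.13·4 + 0.23·2 + 0.22·3 + 0.06·2 + 0.08·3 + 0.24·3 + 0.04·4 = 2.88 bits/symbol.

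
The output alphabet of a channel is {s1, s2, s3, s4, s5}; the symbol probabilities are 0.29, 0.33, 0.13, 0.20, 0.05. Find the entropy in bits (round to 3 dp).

H = −Σ pᵢ log₂ pᵢ.
−0.29·log₂(0.29) = 0.5179
−0.33·log₂(0.33) = 0.5278
−0.13·log₂(0.13) = 0.3826
−0.20·log₂(0.20) = 0.4644
−0.05·log₂(0.05) = 0.2161
Sum ≈ 2.1089 → 2.109 bits.

2.109 bits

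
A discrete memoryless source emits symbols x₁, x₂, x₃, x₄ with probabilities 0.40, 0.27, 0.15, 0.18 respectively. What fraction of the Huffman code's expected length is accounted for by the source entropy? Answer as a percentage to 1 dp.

98.2%

Entropy H = −Σ p log₂ p ≈ 1.8946 bits.
Huffman merges: 3/20+9/50→33/100; 27/100+33/100→3/5; 2/5+3/5→1. L = 193/100 ≈ 1.9300.
Efficiency = H/L = 1.8946/1.9300 = 98.2%.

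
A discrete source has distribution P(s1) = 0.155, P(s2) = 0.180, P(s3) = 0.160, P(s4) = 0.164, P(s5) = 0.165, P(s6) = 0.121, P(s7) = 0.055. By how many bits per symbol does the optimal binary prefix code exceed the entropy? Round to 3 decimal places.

0.079 bits

Entropy H = −Σ p log₂ p ≈ 2.7407 bits.
Huffman merges: 11/200+121/1000→22/125; 31/200+4/25→63/200; 41/250+33/200→329/1000; 22/125+9/50→89/250; 63/200+329/1000→161/250; 89/250+161/250→1. L = 141/50 ≈ 2.8200.
L − H = 2.8200 − 2.7407 = 0.079 bits.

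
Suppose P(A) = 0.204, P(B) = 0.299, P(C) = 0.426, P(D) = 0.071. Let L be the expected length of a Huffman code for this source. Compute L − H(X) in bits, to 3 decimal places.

Entropy H = −Σ p log₂ p ≈ 1.7840 bits.
Huffman merges: 71/1000+51/250→11/40; 11/40+299/1000→287/500; 213/500+287/500→1. L = 1849/1000 ≈ 1.8490.
L − H = 1.8490 − 1.7840 = 0.065 bits.

0.065 bits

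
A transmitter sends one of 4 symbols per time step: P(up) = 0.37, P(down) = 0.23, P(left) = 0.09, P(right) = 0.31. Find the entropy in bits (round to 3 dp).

H = −Σ pᵢ log₂ pᵢ.
−0.37·log₂(0.37) = 0.5307
−0.23·log₂(0.23) = 0.4877
−0.09·log₂(0.09) = 0.3127
−0.31·log₂(0.31) = 0.5238
Sum ≈ 1.8548 → 1.855 bits.

1.855 bits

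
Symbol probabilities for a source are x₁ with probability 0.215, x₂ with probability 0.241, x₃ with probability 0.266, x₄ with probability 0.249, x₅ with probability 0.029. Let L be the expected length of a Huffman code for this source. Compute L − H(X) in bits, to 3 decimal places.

Entropy H = −Σ p log₂ p ≈ 2.1273 bits.
Huffman merges: 29/1000+43/200→61/250; 241/1000+61/250→97/200; 249/1000+133/500→103/200; 97/200+103/200→1. L = 561/250 ≈ 2.2440.
L − H = 2.2440 − 2.1273 = 0.117 bits.

0.117 bits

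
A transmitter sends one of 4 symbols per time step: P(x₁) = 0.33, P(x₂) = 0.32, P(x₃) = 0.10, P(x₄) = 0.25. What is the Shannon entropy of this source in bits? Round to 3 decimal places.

1.886 bits

H = −Σ pᵢ log₂ pᵢ.
−0.33·log₂(0.33) = 0.5278
−0.32·log₂(0.32) = 0.5260
−0.10·log₂(0.10) = 0.3322
−0.25·log₂(0.25) = 0.5000
Sum ≈ 1.8860 → 1.886 bits.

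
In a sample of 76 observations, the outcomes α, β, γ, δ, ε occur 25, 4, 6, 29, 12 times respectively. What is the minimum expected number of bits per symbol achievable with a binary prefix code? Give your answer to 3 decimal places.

Probabilities are the counts divided by 76.
Repeatedly combine the two least-probable nodes; the expected code length is the sum of the merged weights.
merge 1/19 + 3/38 → 5/38
merge 5/38 + 3/19 → 11/38
merge 11/38 + 25/76 → 47/76
merge 29/76 + 47/76 → 1
L = 5/38 + 11/38 + 47/76 + 1 = 155/76 ≈ 2.039 bits/symbol.

2.039 bits/symbol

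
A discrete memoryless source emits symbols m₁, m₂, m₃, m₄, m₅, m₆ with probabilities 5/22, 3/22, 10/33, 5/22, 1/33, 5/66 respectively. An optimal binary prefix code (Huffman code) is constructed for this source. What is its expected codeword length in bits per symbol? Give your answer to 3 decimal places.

2.348 bits/symbol

Repeatedly combine the two least-probable nodes; the expected code length is the sum of the merged weights.
merge 1/33 + 5/66 → 7/66
merge 7/66 + 3/22 → 8/33
merge 5/22 + 5/22 → 5/11
merge 8/33 + 10/33 → 6/11
merge 5/11 + 6/11 → 1
L = 7/66 + 8/33 + 5/11 + 6/11 + 1 = 155/66 ≈ 2.348 bits/symbol.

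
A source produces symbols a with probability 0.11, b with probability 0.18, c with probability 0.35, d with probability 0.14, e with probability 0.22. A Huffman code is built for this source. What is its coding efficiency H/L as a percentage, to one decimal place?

97.9%

Entropy H = −Σ p log₂ p ≈ 2.2034 bits.
Huffman merges: 11/100+7/50→1/4; 9/50+11/50→2/5; 1/4+7/20→3/5; 2/5+3/5→1. L = 9/4 ≈ 2.2500.
Efficiency = H/L = 2.2034/2.2500 = 97.9%.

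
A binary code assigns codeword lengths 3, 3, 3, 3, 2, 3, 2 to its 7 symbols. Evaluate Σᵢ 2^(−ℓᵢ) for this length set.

With common denominator 2^3 = 8: Σ 2^(−ℓᵢ) = 1/8 + 1/8 + 1/8 + 1/8 + 2/8 + 1/8 + 2/8 = 9/8 = 1.125.

1.125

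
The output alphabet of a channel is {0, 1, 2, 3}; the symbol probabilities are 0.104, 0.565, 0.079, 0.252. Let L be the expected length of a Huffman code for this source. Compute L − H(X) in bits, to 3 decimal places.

Entropy H = −Σ p log₂ p ≈ 1.5954 bits.
Huffman merges: 79/1000+13/125→183/1000; 183/1000+63/250→87/200; 87/200+113/200→1. L = 809/500 ≈ 1.6180.
L − H = 1.6180 − 1.5954 = 0.023 bits.

0.023 bits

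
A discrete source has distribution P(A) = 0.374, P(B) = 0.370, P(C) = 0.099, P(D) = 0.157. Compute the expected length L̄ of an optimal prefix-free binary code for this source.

1.882 bits/symbol

Repeatedly combine the two least-probable nodes; the expected code length is the sum of the merged weights.
merge 99/1000 + 157/1000 → 32/125
merge 32/125 + 37/100 → 313/500
merge 187/500 + 313/500 → 1
L = 32/125 + 313/500 + 1 = 941/500 = 1.882 bits/symbol.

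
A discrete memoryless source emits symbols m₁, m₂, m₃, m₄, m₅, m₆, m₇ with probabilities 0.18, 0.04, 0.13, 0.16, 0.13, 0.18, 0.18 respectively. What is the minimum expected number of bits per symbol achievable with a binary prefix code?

2.81 bits/symbol

Repeatedly combine the two least-probable nodes; the expected code length is the sum of the merged weights.
merge 1/25 + 13/100 → 17/100
merge 13/100 + 4/25 → 29/100
merge 17/100 + 9/50 → 7/20
merge 9/50 + 9/50 → 9/25
merge 29/100 + 7/20 → 16/25
merge 9/25 + 16/25 → 1
L = 17/100 + 29/100 + 7/20 + 9/25 + 16/25 + 1 = 281/100 = 2.81 bits/symbol.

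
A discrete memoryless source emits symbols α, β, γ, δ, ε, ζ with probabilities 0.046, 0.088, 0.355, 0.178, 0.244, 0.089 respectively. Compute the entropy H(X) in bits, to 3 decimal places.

2.294 bits

H = −Σ pᵢ log₂ pᵢ.
−0.046·log₂(0.046) = 0.2043
−0.088·log₂(0.088) = 0.3086
−0.355·log₂(0.355) = 0.5304
−0.178·log₂(0.178) = 0.4432
−0.244·log₂(0.244) = 0.4966
−0.089·log₂(0.089) = 0.3106
Sum ≈ 2.2937 → 2.294 bits.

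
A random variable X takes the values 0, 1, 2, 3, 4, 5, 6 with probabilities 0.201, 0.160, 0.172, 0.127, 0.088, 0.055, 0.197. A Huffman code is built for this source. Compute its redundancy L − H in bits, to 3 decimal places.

Entropy H = −Σ p log₂ p ≈ 2.7036 bits.
Huffman merges: 11/200+11/125→143/1000; 127/1000+143/1000→27/100; 4/25+43/250→83/250; 197/1000+201/1000→199/500; 27/100+83/250→301/500; 199/500+301/500→1. L = 549/200 ≈ 2.7450.
L − H = 2.7450 − 2.7036 = 0.041 bits.

0.041 bits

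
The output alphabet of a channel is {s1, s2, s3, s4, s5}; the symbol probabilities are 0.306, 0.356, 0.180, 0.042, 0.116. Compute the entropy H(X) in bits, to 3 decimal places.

H = −Σ pᵢ log₂ pᵢ.
−0.306·log₂(0.306) = 0.5228
−0.356·log₂(0.356) = 0.5305
−0.180·log₂(0.180) = 0.4453
−0.042·log₂(0.042) = 0.1921
−0.116·log₂(0.116) = 0.3605
Sum ≈ 2.0511 → 2.051 bits.

2.051 bits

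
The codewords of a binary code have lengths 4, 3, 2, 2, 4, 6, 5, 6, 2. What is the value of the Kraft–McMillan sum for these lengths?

1.0625

With common denominator 2^6 = 64: Σ 2^(−ℓᵢ) = 4/64 + 8/64 + 16/64 + 16/64 + 4/64 + 1/64 + 2/64 + 1/64 + 16/64 = 68/64 = 1.0625.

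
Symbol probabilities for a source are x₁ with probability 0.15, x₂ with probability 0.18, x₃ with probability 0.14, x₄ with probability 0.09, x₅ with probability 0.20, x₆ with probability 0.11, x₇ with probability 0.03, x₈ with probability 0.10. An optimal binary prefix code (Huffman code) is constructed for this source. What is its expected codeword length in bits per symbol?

Repeatedly combine the two least-probable nodes; the expected code length is the sum of the merged weights.
merge 3/100 + 9/100 → 3/25
merge 1/10 + 11/100 → 21/100
merge 3/25 + 7/50 → 13/50
merge 3/20 + 9/50 → 33/100
merge 1/5 + 21/100 → 41/100
merge 13/50 + 33/100 → 59/100
merge 41/100 + 59/100 → 1
L = 3/25 + 21/100 + 13/50 + 33/100 + 41/100 + 59/100 + 1 = 73/25 = 2.92 bits/symbol.

2.92 bits/symbol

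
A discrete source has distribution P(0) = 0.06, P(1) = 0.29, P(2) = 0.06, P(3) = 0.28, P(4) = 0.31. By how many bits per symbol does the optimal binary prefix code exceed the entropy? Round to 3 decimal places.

Entropy H = −Σ p log₂ p ≈ 2.0430 bits.
Huffman merges: 3/50+3/50→3/25; 3/25+7/25→2/5; 29/100+31/100→3/5; 2/5+3/5→1. L = 53/25 ≈ 2.1200.
L − H = 2.1200 − 2.0430 = 0.077 bits.

0.077 bits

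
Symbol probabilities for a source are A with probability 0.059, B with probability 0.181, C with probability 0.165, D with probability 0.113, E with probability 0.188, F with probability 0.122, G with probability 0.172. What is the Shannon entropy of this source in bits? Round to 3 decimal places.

H = −Σ pᵢ log₂ pᵢ.
−0.059·log₂(0.059) = 0.2409
−0.181·log₂(0.181) = 0.4463
−0.165·log₂(0.165) = 0.4289
−0.113·log₂(0.113) = 0.3555
−0.188·log₂(0.188) = 0.4533
−0.122·log₂(0.122) = 0.3703
−0.172·log₂(0.172) = 0.4368
Sum ≈ 2.7320 → 2.732 bits.

2.732 bits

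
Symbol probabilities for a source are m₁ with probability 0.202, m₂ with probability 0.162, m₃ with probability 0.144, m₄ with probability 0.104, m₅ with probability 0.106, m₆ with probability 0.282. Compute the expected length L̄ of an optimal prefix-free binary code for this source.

Repeatedly combine the two least-probable nodes; the expected code length is the sum of the merged weights.
merge 13/125 + 53/500 → 21/100
merge 18/125 + 81/500 → 153/500
merge 101/500 + 21/100 → 103/250
merge 141/500 + 153/500 → 147/250
merge 103/250 + 147/250 → 1
L = 21/100 + 153/500 + 103/250 + 147/250 + 1 = 629/250 = 2.516 bits/symbol.

2.516 bits/symbol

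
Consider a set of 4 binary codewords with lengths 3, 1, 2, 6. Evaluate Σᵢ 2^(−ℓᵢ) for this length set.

With common denominator 2^6 = 64: Σ 2^(−ℓᵢ) = 8/64 + 32/64 + 16/64 + 1/64 = 57/64 = 0.890625.

0.890625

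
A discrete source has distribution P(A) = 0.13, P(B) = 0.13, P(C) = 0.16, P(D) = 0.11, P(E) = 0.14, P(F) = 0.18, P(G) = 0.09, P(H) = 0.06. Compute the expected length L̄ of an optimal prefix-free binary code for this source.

Repeatedly combine the two least-probable nodes; the expected code length is the sum of the merged weights.
merge 3/50 + 9/100 → 3/20
merge 11/100 + 13/100 → 6/25
merge 13/100 + 7/50 → 27/100
merge 3/20 + 4/25 → 31/100
merge 9/50 + 6/25 → 21/50
merge 27/100 + 31/100 → 29/50
merge 21/50 + 29/50 → 1
L = 3/20 + 6/25 + 27/100 + 31/100 + 21/50 + 29/50 + 1 = 297/100 = 2.97 bits/symbol.

2.97 bits/symbol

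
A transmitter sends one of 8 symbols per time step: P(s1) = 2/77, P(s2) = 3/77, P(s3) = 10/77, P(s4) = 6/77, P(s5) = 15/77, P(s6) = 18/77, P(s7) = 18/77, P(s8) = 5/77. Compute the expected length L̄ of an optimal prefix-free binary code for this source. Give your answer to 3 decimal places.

2.727 bits/symbol

Repeatedly combine the two least-probable nodes; the expected code length is the sum of the merged weights.
merge 2/77 + 3/77 → 5/77
merge 5/77 + 5/77 → 10/77
merge 6/77 + 10/77 → 16/77
merge 10/77 + 15/77 → 25/77
merge 16/77 + 18/77 → 34/77
merge 18/77 + 25/77 → 43/77
merge 34/77 + 43/77 → 1
L = 5/77 + 10/77 + 16/77 + 25/77 + 34/77 + 43/77 + 1 = 30/11 ≈ 2.727 bits/symbol.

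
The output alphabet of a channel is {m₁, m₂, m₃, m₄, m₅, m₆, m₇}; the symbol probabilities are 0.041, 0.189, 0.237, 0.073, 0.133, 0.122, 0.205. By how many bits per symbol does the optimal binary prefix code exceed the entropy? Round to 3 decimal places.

Entropy H = −Σ p log₂ p ≈ 2.6372 bits.
Huffman merges: 41/1000+73/1000→57/500; 57/500+61/500→59/250; 133/1000+189/1000→161/500; 41/200+59/250→441/1000; 237/1000+161/500→559/1000; 441/1000+559/1000→1. L = 334/125 ≈ 2.6720.
L − H = 2.6720 − 2.6372 = 0.035 bits.

0.035 bits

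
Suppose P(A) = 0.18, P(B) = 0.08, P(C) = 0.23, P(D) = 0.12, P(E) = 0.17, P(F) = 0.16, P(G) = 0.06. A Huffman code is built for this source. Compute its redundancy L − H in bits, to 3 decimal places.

Entropy H = −Σ p log₂ p ≈ 2.6927 bits.
Huffman merges: 3/50+2/25→7/50; 3/25+7/50→13/50; 4/25+17/100→33/100; 9/50+23/100→41/100; 13/50+33/100→59/100; 41/100+59/100→1. L = 273/100 ≈ 2.7300.
L − H = 2.7300 − 2.6927 = 0.037 bits.

0.037 bits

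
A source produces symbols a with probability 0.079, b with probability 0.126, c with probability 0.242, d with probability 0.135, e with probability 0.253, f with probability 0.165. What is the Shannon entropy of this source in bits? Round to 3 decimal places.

2.482 bits

H = −Σ pᵢ log₂ pᵢ.
−0.079·log₂(0.079) = 0.2893
−0.126·log₂(0.126) = 0.3766
−0.242·log₂(0.242) = 0.4954
−0.135·log₂(0.135) = 0.3900
−0.253·log₂(0.253) = 0.5016
−0.165·log₂(0.165) = 0.4289
Sum ≈ 2.4818 → 2.482 bits.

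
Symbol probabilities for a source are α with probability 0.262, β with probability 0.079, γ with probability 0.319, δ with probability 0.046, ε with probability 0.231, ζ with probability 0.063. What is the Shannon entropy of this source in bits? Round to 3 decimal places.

2.265 bits

H = −Σ pᵢ log₂ pᵢ.
−0.262·log₂(0.262) = 0.5063
−0.079·log₂(0.079) = 0.2893
−0.319·log₂(0.319) = 0.5258
−0.046·log₂(0.046) = 0.2043
−0.231·log₂(0.231) = 0.4883
−0.063·log₂(0.063) = 0.2513
Sum ≈ 2.2654 → 2.265 bits.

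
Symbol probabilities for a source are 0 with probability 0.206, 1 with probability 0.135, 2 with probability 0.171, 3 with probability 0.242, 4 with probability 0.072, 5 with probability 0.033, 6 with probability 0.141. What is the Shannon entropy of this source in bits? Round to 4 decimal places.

H = −Σ pᵢ log₂ pᵢ.
−0.206·log₂(0.206) = 0.4695
−0.135·log₂(0.135) = 0.3900
−0.171·log₂(0.171) = 0.4357
−0.242·log₂(0.242) = 0.4954
−0.072·log₂(0.072) = 0.2733
−0.033·log₂(0.033) = 0.1624
−0.141·log₂(0.141) = 0.3985
Sum ≈ 2.6248 → 2.6248 bits.

2.6248 bits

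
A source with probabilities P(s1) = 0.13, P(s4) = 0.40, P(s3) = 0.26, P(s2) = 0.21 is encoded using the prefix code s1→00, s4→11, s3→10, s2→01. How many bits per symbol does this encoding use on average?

2 bits/symbol

L̄ = Σ pᵢ·ℓᵢ = 0.13·2 + 0.40·2 + 0.26·2 + 0.21·2 = 2 bits/symbol.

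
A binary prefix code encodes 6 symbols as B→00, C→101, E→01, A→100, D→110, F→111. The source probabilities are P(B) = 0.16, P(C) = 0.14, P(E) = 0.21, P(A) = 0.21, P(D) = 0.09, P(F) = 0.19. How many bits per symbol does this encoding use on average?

2.63 bits/symbol

L̄ = Σ pᵢ·ℓᵢ = 0.16·2 + 0.14·3 + 0.21·2 + 0.21·3 + 0.09·3 + 0.19·3 = 2.63 bits/symbol.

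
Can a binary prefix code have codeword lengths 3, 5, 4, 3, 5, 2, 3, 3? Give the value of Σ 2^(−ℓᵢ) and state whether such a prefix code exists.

0.875; yes

With common denominator 2^5 = 32: Σ 2^(−ℓᵢ) = 4/32 + 1/32 + 2/32 + 4/32 + 1/32 + 8/32 + 4/32 + 4/32 = 28/32 = 0.875.
Kraft's inequality requires Σ ≤ 1; here Σ = 0.875 ≤ 1, so such a prefix code exists.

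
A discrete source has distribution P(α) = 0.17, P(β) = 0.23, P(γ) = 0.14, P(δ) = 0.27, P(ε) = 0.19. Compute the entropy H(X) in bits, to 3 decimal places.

H = −Σ pᵢ log₂ pᵢ.
−0.17·log₂(0.17) = 0.4346
−0.23·log₂(0.23) = 0.4877
−0.14·log₂(0.14) = 0.3971
−0.27·log₂(0.27) = 0.5100
−0.19·log₂(0.19) = 0.4552
Sum ≈ 2.2846 → 2.285 bits.

2.285 bits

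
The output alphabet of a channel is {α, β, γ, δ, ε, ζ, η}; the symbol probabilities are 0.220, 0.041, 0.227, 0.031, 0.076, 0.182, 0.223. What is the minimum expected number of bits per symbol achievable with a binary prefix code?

2.55 bits/symbol

Repeatedly combine the two least-probable nodes; the expected code length is the sum of the merged weights.
merge 31/1000 + 41/1000 → 9/125
merge 9/125 + 19/250 → 37/250
merge 37/250 + 91/500 → 33/100
merge 11/50 + 223/1000 → 443/1000
merge 227/1000 + 33/100 → 557/1000
merge 443/1000 + 557/1000 → 1
L = 9/125 + 37/250 + 33/100 + 443/1000 + 557/1000 + 1 = 51/20 = 2.55 bits/symbol.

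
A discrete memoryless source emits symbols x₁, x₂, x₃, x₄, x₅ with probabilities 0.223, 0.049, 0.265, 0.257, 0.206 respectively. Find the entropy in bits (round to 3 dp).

2.177 bits

H = −Σ pᵢ log₂ pᵢ.
−0.223·log₂(0.223) = 0.4828
−0.049·log₂(0.049) = 0.2132
−0.265·log₂(0.265) = 0.5077
−0.257·log₂(0.257) = 0.5038
−0.206·log₂(0.206) = 0.4695
Sum ≈ 2.1770 → 2.177 bits.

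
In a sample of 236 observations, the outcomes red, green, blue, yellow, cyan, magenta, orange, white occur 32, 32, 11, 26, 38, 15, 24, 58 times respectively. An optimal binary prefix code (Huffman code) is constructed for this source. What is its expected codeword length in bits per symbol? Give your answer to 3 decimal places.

2.864 bits/symbol

Probabilities are the counts divided by 236.
Repeatedly combine the two least-probable nodes; the expected code length is the sum of the merged weights.
merge 11/236 + 15/236 → 13/118
merge 6/59 + 13/118 → 25/118
merge 13/118 + 8/59 → 29/118
merge 8/59 + 19/118 → 35/118
merge 25/118 + 29/118 → 27/59
merge 29/118 + 35/118 → 32/59
merge 27/59 + 32/59 → 1
L = 13/118 + 25/118 + 29/118 + 35/118 + 27/59 + 32/59 + 1 = 169/59 ≈ 2.864 bits/symbol.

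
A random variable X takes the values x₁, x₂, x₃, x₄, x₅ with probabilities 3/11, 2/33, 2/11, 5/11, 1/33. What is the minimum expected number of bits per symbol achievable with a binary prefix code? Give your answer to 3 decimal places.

Repeatedly combine the two least-probable nodes; the expected code length is the sum of the merged weights.
merge 1/33 + 2/33 → 1/11
merge 1/11 + 2/11 → 3/11
merge 3/11 + 3/11 → 6/11
merge 5/11 + 6/11 → 1
L = 1/11 + 3/11 + 6/11 + 1 = 21/11 ≈ 1.909 bits/symbol.

1.909 bits/symbol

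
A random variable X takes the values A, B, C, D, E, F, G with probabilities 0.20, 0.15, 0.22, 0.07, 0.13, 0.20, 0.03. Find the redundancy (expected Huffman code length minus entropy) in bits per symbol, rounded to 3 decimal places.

Entropy H = −Σ p log₂ p ≈ 2.6229 bits.
Huffman merges: 3/100+7/100→1/10; 1/10+13/100→23/100; 3/20+1/5→7/20; 1/5+11/50→21/50; 23/100+7/20→29/50; 21/50+29/50→1. L = 67/25 ≈ 2.6800.
L − H = 2.6800 − 2.6229 = 0.057 bits.

0.057 bits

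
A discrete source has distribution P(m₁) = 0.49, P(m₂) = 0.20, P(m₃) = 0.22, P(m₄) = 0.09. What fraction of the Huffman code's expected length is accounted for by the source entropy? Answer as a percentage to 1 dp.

Entropy H = −Σ p log₂ p ≈ 1.7619 bits.
Huffman merges: 9/100+1/5→29/100; 11/50+29/100→51/100; 49/100+51/100→1. L = 9/5 ≈ 1.8000.
Efficiency = H/L = 1.7619/1.8000 = 97.9%.

97.9%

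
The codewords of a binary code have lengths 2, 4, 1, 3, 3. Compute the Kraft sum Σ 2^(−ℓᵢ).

With common denominator 2^4 = 16: Σ 2^(−ℓᵢ) = 4/16 + 1/16 + 8/16 + 2/16 + 2/16 = 17/16 = 1.0625.

1.0625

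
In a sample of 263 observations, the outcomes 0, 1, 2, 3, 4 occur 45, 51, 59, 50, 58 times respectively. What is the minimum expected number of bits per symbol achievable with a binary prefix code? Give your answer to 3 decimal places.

Probabilities are the counts divided by 263.
Repeatedly combine the two least-probable nodes; the expected code length is the sum of the merged weights.
merge 45/263 + 50/263 → 95/263
merge 51/263 + 58/263 → 109/263
merge 59/263 + 95/263 → 154/263
merge 109/263 + 154/263 → 1
L = 95/263 + 109/263 + 154/263 + 1 = 621/263 ≈ 2.361 bits/symbol.

2.361 bits/symbol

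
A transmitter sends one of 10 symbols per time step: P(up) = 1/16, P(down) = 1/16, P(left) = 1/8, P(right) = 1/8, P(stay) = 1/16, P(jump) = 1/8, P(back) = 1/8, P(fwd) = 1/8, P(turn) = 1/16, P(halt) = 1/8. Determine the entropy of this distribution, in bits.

3.25 bits

Each probability is a power of 1/2, so log₂(1/p) is an integer.
H = Σ p·log₂(1/p) = 1/16·4 + 1/16·4 + 1/8·3 + 1/8·3 + 1/16·4 + 1/8·3 + 1/8·3 + 1/8·3 + 1/16·4 + 1/8·3 = 3.25 bits.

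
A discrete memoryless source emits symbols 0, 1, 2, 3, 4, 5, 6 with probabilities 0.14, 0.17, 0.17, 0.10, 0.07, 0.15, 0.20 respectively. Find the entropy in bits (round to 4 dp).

2.7420 bits

H = −Σ pᵢ log₂ pᵢ.
−0.14·log₂(0.14) = 0.3971
−0.17·log₂(0.17) = 0.4346
−0.17·log₂(0.17) = 0.4346
−0.10·log₂(0.10) = 0.3322
−0.07·log₂(0.07) = 0.2686
−0.15·log₂(0.15) = 0.4105
−0.20·log₂(0.20) = 0.4644
Sum ≈ 2.7420 → 2.7420 bits.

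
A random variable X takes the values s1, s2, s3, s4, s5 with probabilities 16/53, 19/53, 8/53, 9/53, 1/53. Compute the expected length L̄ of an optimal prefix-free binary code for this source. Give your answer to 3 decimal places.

2.151 bits/symbol

Repeatedly combine the two least-probable nodes; the expected code length is the sum of the merged weights.
merge 1/53 + 8/53 → 9/53
merge 9/53 + 9/53 → 18/53
merge 16/53 + 18/53 → 34/53
merge 19/53 + 34/53 → 1
L = 9/53 + 18/53 + 34/53 + 1 = 114/53 ≈ 2.151 bits/symbol.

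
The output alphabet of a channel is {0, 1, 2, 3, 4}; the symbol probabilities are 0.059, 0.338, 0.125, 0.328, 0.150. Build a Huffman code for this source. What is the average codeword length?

2.18 bits/symbol

Repeatedly combine the two least-probable nodes; the expected code length is the sum of the merged weights.
merge 59/1000 + 1/8 → 23/125
merge 3/20 + 23/125 → 167/500
merge 41/125 + 167/500 → 331/500
merge 169/500 + 331/500 → 1
L = 23/125 + 167/500 + 331/500 + 1 = 109/50 = 2.18 bits/symbol.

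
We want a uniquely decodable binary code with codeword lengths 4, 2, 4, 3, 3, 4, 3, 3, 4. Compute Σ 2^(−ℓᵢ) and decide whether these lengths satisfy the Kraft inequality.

1; yes

With common denominator 2^4 = 16: Σ 2^(−ℓᵢ) = 1/16 + 4/16 + 1/16 + 2/16 + 2/16 + 1/16 + 2/16 + 2/16 + 1/16 = 16/16 = 1.
Kraft's inequality requires Σ ≤ 1; here Σ = 1 ≤ 1, so such a prefix code exists.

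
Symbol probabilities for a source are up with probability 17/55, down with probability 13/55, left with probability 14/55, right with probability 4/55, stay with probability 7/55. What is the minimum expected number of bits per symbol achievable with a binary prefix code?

Repeatedly combine the two least-probable nodes; the expected code length is the sum of the merged weights.
merge 4/55 + 7/55 → 1/5
merge 1/5 + 13/55 → 24/55
merge 14/55 + 17/55 → 31/55
merge 24/55 + 31/55 → 1
L = 1/5 + 24/55 + 31/55 + 1 = 11/5 = 2.2 bits/symbol.

2.2 bits/symbol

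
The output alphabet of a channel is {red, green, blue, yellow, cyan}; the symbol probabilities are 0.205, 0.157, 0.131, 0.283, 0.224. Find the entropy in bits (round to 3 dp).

2.271 bits

H = −Σ pᵢ log₂ pᵢ.
−0.205·log₂(0.205) = 0.4687
−0.157·log₂(0.157) = 0.4194
−0.131·log₂(0.131) = 0.3841
−0.283·log₂(0.283) = 0.5154
−0.224·log₂(0.224) = 0.4835
Sum ≈ 2.2711 → 2.271 bits.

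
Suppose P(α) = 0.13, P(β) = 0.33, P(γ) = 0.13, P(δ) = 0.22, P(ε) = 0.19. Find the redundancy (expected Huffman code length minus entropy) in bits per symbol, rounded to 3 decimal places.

Entropy H = −Σ p log₂ p ≈ 2.2289 bits.
Huffman merges: 13/100+13/100→13/50; 19/100+11/50→41/100; 13/50+33/100→59/100; 41/100+59/100→1. L = 113/50 ≈ 2.2600.
L − H = 2.2600 − 2.2289 = 0.031 bits.

0.031 bits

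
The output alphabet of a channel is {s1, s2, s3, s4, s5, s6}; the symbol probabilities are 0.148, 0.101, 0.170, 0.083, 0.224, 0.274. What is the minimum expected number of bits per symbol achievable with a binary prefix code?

Repeatedly combine the two least-probable nodes; the expected code length is the sum of the merged weights.
merge 83/1000 + 101/1000 → 23/125
merge 37/250 + 17/100 → 159/500
merge 23/125 + 28/125 → 51/125
merge 137/500 + 159/500 → 74/125
merge 51/125 + 74/125 → 1
L = 23/125 + 159/500 + 51/125 + 74/125 + 1 = 1251/500 = 2.502 bits/symbol.

2.502 bits/symbol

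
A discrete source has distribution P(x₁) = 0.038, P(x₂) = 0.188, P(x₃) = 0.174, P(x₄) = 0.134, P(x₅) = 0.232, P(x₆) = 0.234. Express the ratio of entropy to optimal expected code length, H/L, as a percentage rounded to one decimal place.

96.9%

Entropy H = −Σ p log₂ p ≈ 2.4395 bits.
Huffman merges: 19/500+67/500→43/250; 43/250+87/500→173/500; 47/250+29/125→21/50; 117/500+173/500→29/50; 21/50+29/50→1. L = 1259/500 ≈ 2.5180.
Efficiency = H/L = 2.4395/2.5180 = 96.9%.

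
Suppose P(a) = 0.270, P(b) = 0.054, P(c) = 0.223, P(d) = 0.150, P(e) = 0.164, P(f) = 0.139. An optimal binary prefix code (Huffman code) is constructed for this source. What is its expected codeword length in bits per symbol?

2.507 bits/symbol

Repeatedly combine the two least-probable nodes; the expected code length is the sum of the merged weights.
merge 27/500 + 139/1000 → 193/1000
merge 3/20 + 41/250 → 157/500
merge 193/1000 + 223/1000 → 52/125
merge 27/100 + 157/500 → 73/125
merge 52/125 + 73/125 → 1
L = 193/1000 + 157/500 + 52/125 + 73/125 + 1 = 2507/1000 = 2.507 bits/symbol.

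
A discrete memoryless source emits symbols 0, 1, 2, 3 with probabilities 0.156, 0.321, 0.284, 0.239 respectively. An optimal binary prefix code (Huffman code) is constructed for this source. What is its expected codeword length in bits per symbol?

Repeatedly combine the two least-probable nodes; the expected code length is the sum of the merged weights.
merge 39/250 + 239/1000 → 79/200
merge 71/250 + 321/1000 → 121/200
merge 79/200 + 121/200 → 1
L = 79/200 + 121/200 + 1 = 2 bits/symbol.

2 bits/symbol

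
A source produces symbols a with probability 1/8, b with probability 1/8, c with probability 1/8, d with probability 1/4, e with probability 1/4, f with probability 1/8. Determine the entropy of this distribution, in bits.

2.5 bits

Each probability is a power of 1/2, so log₂(1/p) is an integer.
H = Σ p·log₂(1/p) = 1/8·3 + 1/8·3 + 1/8·3 + 1/4·2 + 1/4·2 + 1/8·3 = 2.5 bits.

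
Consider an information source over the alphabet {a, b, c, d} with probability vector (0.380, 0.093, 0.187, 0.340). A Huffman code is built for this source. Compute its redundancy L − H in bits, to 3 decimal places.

0.069 bits

Entropy H = −Σ p log₂ p ≈ 1.8306 bits.
Huffman merges: 93/1000+187/1000→7/25; 7/25+17/50→31/50; 19/50+31/50→1. L = 19/10 ≈ 1.9000.
L − H = 1.9000 − 1.8306 = 0.069 bits.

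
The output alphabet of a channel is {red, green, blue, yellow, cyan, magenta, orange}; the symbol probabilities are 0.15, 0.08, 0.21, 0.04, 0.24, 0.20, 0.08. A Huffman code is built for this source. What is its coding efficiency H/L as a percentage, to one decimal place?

Entropy H = −Σ p log₂ p ≈ 2.6107 bits.
Huffman merges: 1/25+2/25→3/25; 2/25+3/25→1/5; 3/20+1/5→7/20; 1/5+21/100→41/100; 6/25+7/20→59/100; 41/100+59/100→1. L = 267/100 ≈ 2.6700.
Efficiency = H/L = 2.6107/2.6700 = 97.8%.

97.8%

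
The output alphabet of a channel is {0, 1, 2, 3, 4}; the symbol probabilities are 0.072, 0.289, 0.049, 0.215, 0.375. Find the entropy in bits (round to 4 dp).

2.0115 bits

H = −Σ pᵢ log₂ pᵢ.
−0.072·log₂(0.072) = 0.2733
−0.289·log₂(0.289) = 0.5176
−0.049·log₂(0.049) = 0.2132
−0.215·log₂(0.215) = 0.4768
−0.375·log₂(0.375) = 0.5306
Sum ≈ 2.0115 → 2.0115 bits.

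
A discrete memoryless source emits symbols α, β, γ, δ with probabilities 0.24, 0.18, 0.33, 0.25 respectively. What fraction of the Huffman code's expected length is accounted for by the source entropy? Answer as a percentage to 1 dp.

Entropy H = −Σ p log₂ p ≈ 1.9673 bits.
Huffman merges: 9/50+6/25→21/50; 1/4+33/100→29/50; 21/50+29/50→1. L = 2 ≈ 2.0000.
Efficiency = H/L = 1.9673/2.0000 = 98.4%.

98.4%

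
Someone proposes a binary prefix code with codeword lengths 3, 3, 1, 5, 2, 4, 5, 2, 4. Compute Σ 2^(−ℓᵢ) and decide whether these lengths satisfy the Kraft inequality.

1.4375; no

With common denominator 2^5 = 32: Σ 2^(−ℓᵢ) = 4/32 + 4/32 + 16/32 + 1/32 + 8/32 + 2/32 + 1/32 + 8/32 + 2/32 = 46/32 = 1.4375.
Kraft's inequality requires Σ ≤ 1; here Σ = 1.4375 > 1, so no such prefix code exists.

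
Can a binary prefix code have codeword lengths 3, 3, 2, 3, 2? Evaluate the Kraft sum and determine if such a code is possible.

0.875; yes

With common denominator 2^3 = 8: Σ 2^(−ℓᵢ) = 1/8 + 1/8 + 2/8 + 1/8 + 2/8 = 7/8 = 0.875.
Kraft's inequality requires Σ ≤ 1; here Σ = 0.875 ≤ 1, so such a prefix code exists.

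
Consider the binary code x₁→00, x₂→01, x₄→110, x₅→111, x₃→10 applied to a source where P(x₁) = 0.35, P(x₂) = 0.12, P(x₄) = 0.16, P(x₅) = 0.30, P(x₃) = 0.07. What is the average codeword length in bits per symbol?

2.46 bits/symbol

L̄ = Σ pᵢ·ℓᵢ = 0.35·2 + 0.12·2 + 0.16·3 + 0.30·3 + 0.07·2 = 2.46 bits/symbol.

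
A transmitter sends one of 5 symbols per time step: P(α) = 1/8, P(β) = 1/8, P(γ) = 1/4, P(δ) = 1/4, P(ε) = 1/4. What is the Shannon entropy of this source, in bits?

2.25 bits

Each probability is a power of 1/2, so log₂(1/p) is an integer.
H = Σ p·log₂(1/p) = 1/8·3 + 1/8·3 + 1/4·2 + 1/4·2 + 1/4·2 = 2.25 bits.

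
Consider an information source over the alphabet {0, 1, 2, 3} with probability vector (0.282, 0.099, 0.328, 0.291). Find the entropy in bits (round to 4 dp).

H = −Σ pᵢ log₂ pᵢ.
−0.282·log₂(0.282) = 0.5150
−0.099·log₂(0.099) = 0.3303
−0.328·log₂(0.328) = 0.5275
−0.291·log₂(0.291) = 0.5182
Sum ≈ 1.8910 → 1.8910 bits.

1.8910 bits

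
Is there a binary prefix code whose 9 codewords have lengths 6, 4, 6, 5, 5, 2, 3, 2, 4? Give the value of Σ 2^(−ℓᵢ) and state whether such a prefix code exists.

With common denominator 2^6 = 64: Σ 2^(−ℓᵢ) = 1/64 + 4/64 + 1/64 + 2/64 + 2/64 + 16/64 + 8/64 + 16/64 + 4/64 = 54/64 = 0.84375.
Kraft's inequality requires Σ ≤ 1; here Σ = 0.84375 ≤ 1, so such a prefix code exists.

0.84375; yes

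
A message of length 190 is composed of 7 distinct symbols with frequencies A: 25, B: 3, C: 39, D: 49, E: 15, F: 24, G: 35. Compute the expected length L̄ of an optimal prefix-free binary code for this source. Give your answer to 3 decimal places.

2.632 bits/symbol

Probabilities are the counts divided by 190.
Repeatedly combine the two least-probable nodes; the expected code length is the sum of the merged weights.
merge 3/190 + 3/38 → 9/95
merge 9/95 + 12/95 → 21/95
merge 5/38 + 7/38 → 6/19
merge 39/190 + 21/95 → 81/190
merge 49/190 + 6/19 → 109/190
merge 81/190 + 109/190 → 1
L = 9/95 + 21/95 + 6/19 + 81/190 + 109/190 + 1 = 50/19 ≈ 2.632 bits/symbol.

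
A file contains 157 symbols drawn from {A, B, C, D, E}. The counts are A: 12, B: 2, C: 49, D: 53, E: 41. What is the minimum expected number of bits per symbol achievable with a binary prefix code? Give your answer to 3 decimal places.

Probabilities are the counts divided by 157.
Repeatedly combine the two least-probable nodes; the expected code length is the sum of the merged weights.
merge 2/157 + 12/157 → 14/157
merge 14/157 + 41/157 → 55/157
merge 49/157 + 53/157 → 102/157
merge 55/157 + 102/157 → 1
L = 14/157 + 55/157 + 102/157 + 1 = 328/157 ≈ 2.089 bits/symbol.

2.089 bits/symbol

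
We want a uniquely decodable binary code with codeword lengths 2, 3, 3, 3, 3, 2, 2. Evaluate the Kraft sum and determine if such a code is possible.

With common denominator 2^3 = 8: Σ 2^(−ℓᵢ) = 2/8 + 1/8 + 1/8 + 1/8 + 1/8 + 2/8 + 2/8 = 10/8 = 1.25.
Kraft's inequality requires Σ ≤ 1; here Σ = 1.25 > 1, so no such prefix code exists.

1.25; no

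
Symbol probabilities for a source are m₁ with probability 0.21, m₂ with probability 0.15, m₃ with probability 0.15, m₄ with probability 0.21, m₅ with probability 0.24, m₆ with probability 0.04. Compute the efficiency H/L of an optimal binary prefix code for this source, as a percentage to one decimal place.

96.7%

Entropy H = −Σ p log₂ p ≈ 2.4466 bits.
Huffman merges: 1/25+3/20→19/100; 3/20+19/100→17/50; 21/100+21/100→21/50; 6/25+17/50→29/50; 21/50+29/50→1. L = 253/100 ≈ 2.5300.
Efficiency = H/L = 2.4466/2.5300 = 96.7%.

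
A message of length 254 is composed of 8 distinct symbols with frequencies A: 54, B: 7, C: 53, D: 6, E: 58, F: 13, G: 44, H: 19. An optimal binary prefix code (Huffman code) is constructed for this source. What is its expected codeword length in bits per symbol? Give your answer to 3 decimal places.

Probabilities are the counts divided by 254.
Repeatedly combine the two least-probable nodes; the expected code length is the sum of the merged weights.
merge 3/127 + 7/254 → 13/254
merge 13/254 + 13/254 → 13/127
merge 19/254 + 13/127 → 45/254
merge 22/127 + 45/254 → 89/254
merge 53/254 + 27/127 → 107/254
merge 29/127 + 89/254 → 147/254
merge 107/254 + 147/254 → 1
L = 13/254 + 13/127 + 45/254 + 89/254 + 107/254 + 147/254 + 1 = 681/254 ≈ 2.681 bits/symbol.

2.681 bits/symbol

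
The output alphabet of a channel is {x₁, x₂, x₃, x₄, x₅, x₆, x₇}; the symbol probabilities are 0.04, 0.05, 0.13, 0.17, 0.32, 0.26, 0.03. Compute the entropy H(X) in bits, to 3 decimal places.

2.402 bits

H = −Σ pᵢ log₂ pᵢ.
−0.04·log₂(0.04) = 0.1858
−0.05·log₂(0.05) = 0.2161
−0.13·log₂(0.13) = 0.3826
−0.17·log₂(0.17) = 0.4346
−0.32·log₂(0.32) = 0.5260
−0.26·log₂(0.26) = 0.5053
−0.03·log₂(0.03) = 0.1518
Sum ≈ 2.4022 → 2.402 bits.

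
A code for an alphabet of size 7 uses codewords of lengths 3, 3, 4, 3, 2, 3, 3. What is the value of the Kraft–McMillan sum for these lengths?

With common denominator 2^4 = 16: Σ 2^(−ℓᵢ) = 2/16 + 2/16 + 1/16 + 2/16 + 4/16 + 2/16 + 2/16 = 15/16 = 0.9375.

0.9375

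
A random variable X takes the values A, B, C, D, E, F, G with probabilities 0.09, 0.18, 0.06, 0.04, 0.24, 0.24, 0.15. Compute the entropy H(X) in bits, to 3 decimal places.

2.586 bits

H = −Σ pᵢ log₂ pᵢ.
−0.09·log₂(0.09) = 0.3127
−0.18·log₂(0.18) = 0.4453
−0.06·log₂(0.06) = 0.2435
−0.04·log₂(0.04) = 0.1858
−0.24·log₂(0.24) = 0.4941
−0.24·log₂(0.24) = 0.4941
−0.15·log₂(0.15) = 0.4105
Sum ≈ 2.5861 → 2.586 bits.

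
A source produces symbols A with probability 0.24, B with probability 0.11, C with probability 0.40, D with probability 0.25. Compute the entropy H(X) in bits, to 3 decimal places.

1.873 bits

H = −Σ pᵢ log₂ pᵢ.
−0.24·log₂(0.24) = 0.4941
−0.11·log₂(0.11) = 0.3503
−0.40·log₂(0.40) = 0.5288
−0.25·log₂(0.25) = 0.5000
Sum ≈ 1.8732 → 1.873 bits.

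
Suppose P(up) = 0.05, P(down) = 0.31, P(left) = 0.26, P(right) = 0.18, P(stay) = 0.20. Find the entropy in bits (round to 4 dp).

H = −Σ pᵢ log₂ pᵢ.
−0.05·log₂(0.05) = 0.2161
−0.31·log₂(0.31) = 0.5238
−0.26·log₂(0.26) = 0.5053
−0.18·log₂(0.18) = 0.4453
−0.20·log₂(0.20) = 0.4644
Sum ≈ 2.1549 → 2.1549 bits.

2.1549 bits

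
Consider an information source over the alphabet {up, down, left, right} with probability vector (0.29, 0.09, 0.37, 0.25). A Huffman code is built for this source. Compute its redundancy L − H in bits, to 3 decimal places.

0.109 bits

Entropy H = −Σ p log₂ p ≈ 1.8613 bits.
Huffman merges: 9/100+1/4→17/50; 29/100+17/50→63/100; 37/100+63/100→1. L = 197/100 ≈ 1.9700.
L − H = 1.9700 − 1.8613 = 0.109 bits.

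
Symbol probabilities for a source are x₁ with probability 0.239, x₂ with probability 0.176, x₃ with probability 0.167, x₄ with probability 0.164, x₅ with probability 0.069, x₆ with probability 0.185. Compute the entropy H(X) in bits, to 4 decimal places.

H = −Σ pᵢ log₂ pᵢ.
−0.239·log₂(0.239) = 0.4935
−0.176·log₂(0.176) = 0.4411
−0.167·log₂(0.167) = 0.4312
−0.164·log₂(0.164) = 0.4278
−0.069·log₂(0.069) = 0.2662
−0.185·log₂(0.185) = 0.4504
Sum ≈ 2.5101 → 2.5101 bits.

2.5101 bits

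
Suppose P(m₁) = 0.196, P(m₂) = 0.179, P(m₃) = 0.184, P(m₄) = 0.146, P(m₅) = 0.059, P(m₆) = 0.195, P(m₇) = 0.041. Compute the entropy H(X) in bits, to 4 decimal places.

H = −Σ pᵢ log₂ pᵢ.
−0.196·log₂(0.196) = 0.4608
−0.179·log₂(0.179) = 0.4443
−0.184·log₂(0.184) = 0.4494
−0.146·log₂(0.146) = 0.4053
−0.059·log₂(0.059) = 0.2409
−0.195·log₂(0.195) = 0.4599
−0.041·log₂(0.041) = 0.1889
Sum ≈ 2.6495 → 2.6495 bits.

2.6495 bits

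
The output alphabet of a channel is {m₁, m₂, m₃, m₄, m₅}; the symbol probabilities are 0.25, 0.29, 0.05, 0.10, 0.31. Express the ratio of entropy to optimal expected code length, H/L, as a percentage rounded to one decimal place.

Entropy H = −Σ p log₂ p ≈ 2.0900 bits.
Huffman merges: 1/20+1/10→3/20; 3/20+1/4→2/5; 29/100+31/100→3/5; 2/5+3/5→1. L = 43/20 ≈ 2.1500.
Efficiency = H/L = 2.0900/2.1500 = 97.2%.

97.2%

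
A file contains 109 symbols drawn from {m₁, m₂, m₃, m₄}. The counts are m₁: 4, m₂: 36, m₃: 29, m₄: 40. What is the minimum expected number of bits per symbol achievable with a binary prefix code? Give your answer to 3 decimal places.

Probabilities are the counts divided by 109.
Repeatedly combine the two least-probable nodes; the expected code length is the sum of the merged weights.
merge 4/109 + 29/109 → 33/109
merge 33/109 + 36/109 → 69/109
merge 40/109 + 69/109 → 1
L = 33/109 + 69/109 + 1 = 211/109 ≈ 1.936 bits/symbol.

1.936 bits/symbol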